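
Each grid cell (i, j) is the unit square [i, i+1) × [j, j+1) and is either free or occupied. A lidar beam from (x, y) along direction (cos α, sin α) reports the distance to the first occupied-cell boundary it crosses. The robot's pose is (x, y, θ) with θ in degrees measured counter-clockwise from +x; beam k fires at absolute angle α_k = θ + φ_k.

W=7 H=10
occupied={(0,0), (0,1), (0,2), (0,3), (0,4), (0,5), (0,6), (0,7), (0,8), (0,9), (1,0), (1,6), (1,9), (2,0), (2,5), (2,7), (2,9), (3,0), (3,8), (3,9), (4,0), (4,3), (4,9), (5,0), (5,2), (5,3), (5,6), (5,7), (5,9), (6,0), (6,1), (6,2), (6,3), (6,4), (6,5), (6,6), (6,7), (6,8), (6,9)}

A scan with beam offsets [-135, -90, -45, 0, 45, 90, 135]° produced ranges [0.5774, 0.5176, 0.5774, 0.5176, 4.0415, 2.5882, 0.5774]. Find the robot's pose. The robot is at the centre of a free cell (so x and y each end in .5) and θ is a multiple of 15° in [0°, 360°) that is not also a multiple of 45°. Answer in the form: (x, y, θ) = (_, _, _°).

(x, y, θ) = (2.5, 6.5, 285°)

The pose lattice has 31·16 = 496 candidates. Test each by forward raycasting.
  (5.5, 5.5, 15°): beam 1 = 1.7321 ≠ 0.5774 ✗
  (4.5, 2.5, 120°): beam 1 = 0.5176 ≠ 0.5774 ✗
  (4.5, 8.5, 15°): beam 1 = 3.0000 ≠ 0.5774 ✗
  (2.5, 2.5, 120°): beam 1 = 3.6235 ≠ 0.5774 ✗
  (4.5, 2.5, 105°): beam 6 = 3.6235 ≠ 2.5882 ✗
  …
  (2.5, 6.5, 285°): r_1=0.5774, r_2=0.5176, r_3=0.5774, r_4=0.5176, r_5=4.0415, r_6=2.5882, r_7=0.5774 — all match ✓
Unique over the lattice → pose = (2.5, 6.5, 285°).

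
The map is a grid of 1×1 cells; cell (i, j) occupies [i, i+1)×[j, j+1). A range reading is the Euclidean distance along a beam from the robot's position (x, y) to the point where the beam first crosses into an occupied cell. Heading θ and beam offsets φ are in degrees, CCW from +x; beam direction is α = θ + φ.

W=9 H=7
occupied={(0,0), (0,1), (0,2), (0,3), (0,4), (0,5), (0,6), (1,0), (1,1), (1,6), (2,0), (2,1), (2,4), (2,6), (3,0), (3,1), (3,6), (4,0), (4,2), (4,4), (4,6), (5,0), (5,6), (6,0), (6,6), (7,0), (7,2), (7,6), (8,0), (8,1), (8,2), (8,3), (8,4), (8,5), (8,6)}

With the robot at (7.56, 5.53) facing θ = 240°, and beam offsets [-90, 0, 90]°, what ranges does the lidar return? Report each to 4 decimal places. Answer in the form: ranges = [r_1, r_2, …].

beam 1: φ=-90°, α=150°
  dir = (cos 150°, sin 150°) = (-0.8660, 0.5000); from cell (7,5)
  next x-line at t=0.6466, next y-line at t=0.9400; Δt_x=1.1547, Δt_y=2.0000
    x: enter (6,5) at t=0.6466
    y: enter (6,6) at t=0.9400 ← occupied
  → r_1 = 0.9400
beam 2: φ=0°, α=240°
  dir = (cos 240°, sin 240°) = (-0.5000, -0.8660); from cell (7,5)
  next x-line at t=1.1200, next y-line at t=0.6120; Δt_x=2.0000, Δt_y=1.1547
    y: enter (7,4) at t=0.6120
    x: enter (6,4) at t=1.1200
    y: enter (6,3) at t=1.7667
    y: enter (6,2) at t=2.9214
    x: enter (5,2) at t=3.1200
    y: enter (5,1) at t=4.0761
    x: enter (4,1) at t=5.1200
    y: enter (4,0) at t=5.2308 ← occupied
  → r_2 = 5.2308
beam 3: φ=90°, α=330°
  dir = (cos 330°, sin 330°) = (0.8660, -0.5000); from cell (7,5)
  next x-line at t=0.5081, next y-line at t=1.0600; Δt_x=1.1547, Δt_y=2.0000
    x: enter (8,5) at t=0.5081 ← occupied
  → r_3 = 0.5081

ranges = [0.9400, 5.2308, 0.5081]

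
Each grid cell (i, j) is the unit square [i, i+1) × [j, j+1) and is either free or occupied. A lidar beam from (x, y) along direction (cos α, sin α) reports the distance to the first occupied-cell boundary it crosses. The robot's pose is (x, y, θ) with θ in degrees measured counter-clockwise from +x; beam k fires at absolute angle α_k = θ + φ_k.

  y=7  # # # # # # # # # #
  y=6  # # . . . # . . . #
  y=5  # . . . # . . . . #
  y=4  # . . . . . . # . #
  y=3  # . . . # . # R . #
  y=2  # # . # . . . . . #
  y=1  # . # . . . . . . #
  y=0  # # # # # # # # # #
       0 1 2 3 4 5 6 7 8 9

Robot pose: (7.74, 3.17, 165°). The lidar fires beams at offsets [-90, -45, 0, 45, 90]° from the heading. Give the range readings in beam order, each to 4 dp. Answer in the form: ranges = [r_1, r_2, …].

ranges = [0.8593, 0.9584, 0.7661, 4.3400, 2.2465]

beam 1: φ=-90°, α=75°
  direction (0.2588, 0.9659); cell (7,3); t to first gridline: x 1.0046, y 0.8593 (then +3.8637 / +1.0353)
    (7,4) via y @ 0.8593  # hit
  → r_1 = 0.8593
beam 2: φ=-45°, α=120°
  direction (-0.5000, 0.8660); cell (7,3); t to first gridline: x 1.4800, y 0.9584 (then +2.0000 / +1.1547)
    (7,4) via y @ 0.9584  # hit
  → r_2 = 0.9584
beam 3: φ=0°, α=165°
  direction (-0.9659, 0.2588); cell (7,3); t to first gridline: x 0.7661, y 3.2069 (then +1.0353 / +3.8637)
    (6,3) via x @ 0.7661  # hit
  → r_3 = 0.7661
beam 4: φ=45°, α=210°
  direction (-0.8660, -0.5000); cell (7,3); t to first gridline: x 0.8545, y 0.3400 (then +1.1547 / +2.0000)
    (7,2) via y @ 0.3400
    (6,2) via x @ 0.8545
    (5,2) via x @ 2.0092
    (5,1) via y @ 2.3400
    (4,1) via x @ 3.1639
    (3,1) via x @ 4.3186
    (3,0) via y @ 4.3400  # hit
  → r_4 = 4.3400
beam 5: φ=90°, α=255°
  direction (-0.2588, -0.9659); cell (7,3); t to first gridline: x 2.8591, y 0.1760 (then +3.8637 / +1.0353)
    (7,2) via y @ 0.1760
    (7,1) via y @ 1.2113
    (7,0) via y @ 2.2465  # hit
  → r_5 = 2.2465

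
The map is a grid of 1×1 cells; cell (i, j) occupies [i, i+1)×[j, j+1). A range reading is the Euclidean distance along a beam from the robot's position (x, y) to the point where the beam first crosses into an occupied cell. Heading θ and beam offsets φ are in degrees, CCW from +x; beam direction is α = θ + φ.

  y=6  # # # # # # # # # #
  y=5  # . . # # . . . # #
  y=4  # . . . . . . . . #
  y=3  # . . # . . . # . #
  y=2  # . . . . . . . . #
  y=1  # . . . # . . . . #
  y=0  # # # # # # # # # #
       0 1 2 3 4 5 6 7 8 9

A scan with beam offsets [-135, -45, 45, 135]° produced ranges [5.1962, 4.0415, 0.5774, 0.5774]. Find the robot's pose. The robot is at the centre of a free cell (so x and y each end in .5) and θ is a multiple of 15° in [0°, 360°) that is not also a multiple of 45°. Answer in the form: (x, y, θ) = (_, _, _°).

(x, y, θ) = (5.5, 5.5, 15°)

Enumerate (i+0.5, j+0.5, θ) over the 34 free cells and 16 admissible headings. For each, cast all 4 beams and compare to the given ranges.
  (1.5, 5.5, 15°): beam 1 = 1.0000 ≠ 5.1962 ✗
  (6.5, 5.5, 120°): beam 1 = 1.5529 ≠ 5.1962 ✗
  (7.5, 4.5, 15°): beam 1 = 0.5774 ≠ 5.1962 ✗
  …
  (5.5, 5.5, 15°): r_1=5.1962, r_2=4.0415, r_3=0.5774, r_4=0.5774 — all match ✓
No second candidate reproduces the full scan.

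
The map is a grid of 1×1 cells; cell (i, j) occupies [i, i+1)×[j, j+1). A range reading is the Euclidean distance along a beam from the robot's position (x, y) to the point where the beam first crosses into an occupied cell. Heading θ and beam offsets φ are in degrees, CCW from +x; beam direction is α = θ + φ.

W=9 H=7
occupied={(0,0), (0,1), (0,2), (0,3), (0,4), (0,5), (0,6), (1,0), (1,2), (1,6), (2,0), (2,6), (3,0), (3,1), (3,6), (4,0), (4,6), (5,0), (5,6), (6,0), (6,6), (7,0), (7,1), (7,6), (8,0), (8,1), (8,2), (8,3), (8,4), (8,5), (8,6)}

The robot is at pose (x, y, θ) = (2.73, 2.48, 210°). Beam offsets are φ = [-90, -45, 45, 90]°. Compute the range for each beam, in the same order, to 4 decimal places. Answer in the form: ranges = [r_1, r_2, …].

ranges = [3.4600, 0.7558, 1.5322, 0.5543]

beam 1: φ=-90°, α=120°
  direction (-0.5000, 0.8660); cell (2,2); t to first gridline: x 1.4600, y 0.6004 (then +2.0000 / +1.1547)
    (2,3) via y @ 0.6004
    (1,3) via x @ 1.4600
    (1,4) via y @ 1.7551
    (1,5) via y @ 2.9098
    (0,5) via x @ 3.4600  # hit
  → r_1 = 3.4600
beam 2: φ=-45°, α=165°
  direction (-0.9659, 0.2588); cell (2,2); t to first gridline: x 0.7558, y 2.0091 (then +1.0353 / +3.8637)
    (1,2) via x @ 0.7558  # hit
  → r_2 = 0.7558
beam 3: φ=45°, α=255°
  direction (-0.2588, -0.9659); cell (2,2); t to first gridline: x 2.8205, y 0.4969 (then +3.8637 / +1.0353)
    (2,1) via y @ 0.4969
    (2,0) via y @ 1.5322  # hit
  → r_3 = 1.5322
beam 4: φ=90°, α=300°
  direction (0.5000, -0.8660); cell (2,2); t to first gridline: x 0.5400, y 0.5543 (then +2.0000 / +1.1547)
    (3,2) via x @ 0.5400
    (3,1) via y @ 0.5543  # hit
  → r_4 = 0.5543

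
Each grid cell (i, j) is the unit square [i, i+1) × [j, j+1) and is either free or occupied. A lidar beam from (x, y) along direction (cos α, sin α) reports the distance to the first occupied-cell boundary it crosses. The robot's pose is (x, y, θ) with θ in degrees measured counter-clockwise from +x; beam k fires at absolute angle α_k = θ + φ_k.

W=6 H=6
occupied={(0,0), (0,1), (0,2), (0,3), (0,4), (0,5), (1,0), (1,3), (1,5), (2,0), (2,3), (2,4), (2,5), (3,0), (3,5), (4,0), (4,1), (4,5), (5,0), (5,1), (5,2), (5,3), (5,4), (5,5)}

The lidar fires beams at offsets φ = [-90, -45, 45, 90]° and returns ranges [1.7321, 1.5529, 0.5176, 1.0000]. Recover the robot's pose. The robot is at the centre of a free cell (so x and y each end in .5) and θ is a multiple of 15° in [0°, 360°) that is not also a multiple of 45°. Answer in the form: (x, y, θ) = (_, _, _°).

Candidates: 12 free-cell centres × 16 headings = 192 poses. Raycast each; keep the one whose scan matches to 4 dp.
  (1.5, 4.5, 30°): beam 1 = 0.5774 ≠ 1.7321 ✗
  (1.5, 1.5, 210°): beam 1 = 1.0000 ≠ 1.7321 ✗
  (2.5, 1.5, 195°): beam 1 = 1.5529 ≠ 1.7321 ✗
  …
  (2.5, 1.5, 240°): r_1=1.7321, r_2=1.5529, r_3=0.5176, r_4=1.0000 — all match ✓
Unique over the lattice → pose = (2.5, 1.5, 240°).

(x, y, θ) = (2.5, 1.5, 240°)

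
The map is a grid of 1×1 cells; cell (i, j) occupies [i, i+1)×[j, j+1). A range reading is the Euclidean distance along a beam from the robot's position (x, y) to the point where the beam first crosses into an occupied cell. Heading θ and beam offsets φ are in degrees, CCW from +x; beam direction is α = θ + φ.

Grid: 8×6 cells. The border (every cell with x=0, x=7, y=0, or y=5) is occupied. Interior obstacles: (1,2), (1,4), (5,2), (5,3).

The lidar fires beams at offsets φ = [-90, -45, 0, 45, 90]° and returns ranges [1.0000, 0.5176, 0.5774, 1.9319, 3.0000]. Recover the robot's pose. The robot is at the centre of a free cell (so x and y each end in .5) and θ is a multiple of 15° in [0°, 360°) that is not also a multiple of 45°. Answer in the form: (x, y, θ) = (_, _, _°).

(x, y, θ) = (4.5, 4.5, 120°)

Enumerate (i+0.5, j+0.5, θ) over the 20 free cells and 16 admissible headings. For each, cast all 5 beams and compare to the given ranges.
  (4.5, 4.5, 60°): beam 2 = 1.9319 ≠ 0.5176 ✗
  (6.5, 4.5, 75°): beam 1 = 0.5176 ≠ 1.0000 ✗
  (3.5, 1.5, 105°): beam 1 = 1.9319 ≠ 1.0000 ✗
  (6.5, 3.5, 285°): beam 1 = 0.5176 ≠ 1.0000 ✗
  …
  (4.5, 4.5, 120°): r_1=1.0000, r_2=0.5176, r_3=0.5774, r_4=1.9319, r_5=3.0000 — all match ✓
Only this pose fits every beam.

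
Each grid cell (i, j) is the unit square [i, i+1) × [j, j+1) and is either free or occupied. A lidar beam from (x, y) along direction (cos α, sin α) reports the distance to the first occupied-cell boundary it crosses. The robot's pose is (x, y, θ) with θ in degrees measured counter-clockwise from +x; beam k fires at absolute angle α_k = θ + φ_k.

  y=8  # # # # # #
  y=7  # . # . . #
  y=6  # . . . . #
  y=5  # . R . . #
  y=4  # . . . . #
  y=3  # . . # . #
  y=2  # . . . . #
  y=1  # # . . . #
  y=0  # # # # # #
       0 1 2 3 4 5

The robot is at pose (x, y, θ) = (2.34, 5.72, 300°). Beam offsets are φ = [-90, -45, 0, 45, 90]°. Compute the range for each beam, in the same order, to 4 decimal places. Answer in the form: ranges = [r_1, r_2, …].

ranges = [1.5473, 3.8512, 1.9861, 2.7538, 3.0715]

beam 1: φ=-90°, α=210°
  cosα=-0.8660 sinα=-0.5000 | (2,5) | tMaxX 0.3926 tMaxY 1.4400 | tΔX 1.1547 tΔY 2.0000
    t=0.3926 [x] (1,5)
    t=1.4400 [y] (1,4)
    t=1.5473 [x] (0,4) — stop
  → r_1 = 1.5473
beam 2: φ=-45°, α=255°
  cosα=-0.2588 sinα=-0.9659 | (2,5) | tMaxX 1.3137 tMaxY 0.7454 | tΔX 3.8637 tΔY 1.0353
    t=0.7454 [y] (2,4)
    t=1.3137 [x] (1,4)
    t=1.7807 [y] (1,3)
    t=2.8160 [y] (1,2)
    t=3.8512 [y] (1,1) — stop
  → r_2 = 3.8512
beam 3: φ=0°, α=300°
  cosα=0.5000 sinα=-0.8660 | (2,5) | tMaxX 1.3200 tMaxY 0.8314 | tΔX 2.0000 tΔY 1.1547
    t=0.8314 [y] (2,4)
    t=1.3200 [x] (3,4)
    t=1.9861 [y] (3,3) — stop
  → r_3 = 1.9861
beam 4: φ=45°, α=345°
  cosα=0.9659 sinα=-0.2588 | (2,5) | tMaxX 0.6833 tMaxY 2.7819 | tΔX 1.0353 tΔY 3.8637
    t=0.6833 [x] (3,5)
    t=1.7186 [x] (4,5)
    t=2.7538 [x] (5,5) — stop
  → r_4 = 2.7538
beam 5: φ=90°, α=30°
  cosα=0.8660 sinα=0.5000 | (2,5) | tMaxX 0.7621 tMaxY 0.5600 | tΔX 1.1547 tΔY 2.0000
    t=0.5600 [y] (2,6)
    t=0.7621 [x] (3,6)
    t=1.9168 [x] (4,6)
    t=2.5600 [y] (4,7)
    t=3.0715 [x] (5,7) — stop
  → r_5 = 3.0715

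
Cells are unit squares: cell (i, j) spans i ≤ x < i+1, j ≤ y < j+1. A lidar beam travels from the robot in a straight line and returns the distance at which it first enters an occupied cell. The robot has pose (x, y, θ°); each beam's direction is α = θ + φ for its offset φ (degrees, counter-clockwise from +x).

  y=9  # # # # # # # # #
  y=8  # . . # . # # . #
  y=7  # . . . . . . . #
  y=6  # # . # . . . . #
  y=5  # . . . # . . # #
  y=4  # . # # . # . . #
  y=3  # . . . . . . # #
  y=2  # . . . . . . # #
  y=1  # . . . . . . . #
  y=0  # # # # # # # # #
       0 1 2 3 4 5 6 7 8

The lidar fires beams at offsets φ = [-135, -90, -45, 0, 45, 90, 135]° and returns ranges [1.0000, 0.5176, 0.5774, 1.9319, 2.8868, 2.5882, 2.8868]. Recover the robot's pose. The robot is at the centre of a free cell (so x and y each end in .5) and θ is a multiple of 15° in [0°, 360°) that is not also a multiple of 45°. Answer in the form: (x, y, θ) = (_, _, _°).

(x, y, θ) = (4.5, 1.5, 345°)

The pose lattice has 44·16 = 704 candidates. Test each by forward raycasting.
  (7.5, 8.5, 15°): beam 1 = 4.0415 ≠ 1.0000 ✗
  (1.5, 8.5, 105°): beam 1 = 6.3509 ≠ 1.0000 ✗
  (2.5, 1.5, 210°): beam 1 = 2.5882 ≠ 1.0000 ✗
  (6.5, 4.5, 60°): beam 1 = 1.9319 ≠ 1.0000 ✗
  …
  (4.5, 1.5, 345°): r_1=1.0000, r_2=0.5176, r_3=0.5774, r_4=1.9319, r_5=2.8868, r_6=2.5882, r_7=2.8868 — all match ✓
Unique over the lattice → pose = (4.5, 1.5, 345°).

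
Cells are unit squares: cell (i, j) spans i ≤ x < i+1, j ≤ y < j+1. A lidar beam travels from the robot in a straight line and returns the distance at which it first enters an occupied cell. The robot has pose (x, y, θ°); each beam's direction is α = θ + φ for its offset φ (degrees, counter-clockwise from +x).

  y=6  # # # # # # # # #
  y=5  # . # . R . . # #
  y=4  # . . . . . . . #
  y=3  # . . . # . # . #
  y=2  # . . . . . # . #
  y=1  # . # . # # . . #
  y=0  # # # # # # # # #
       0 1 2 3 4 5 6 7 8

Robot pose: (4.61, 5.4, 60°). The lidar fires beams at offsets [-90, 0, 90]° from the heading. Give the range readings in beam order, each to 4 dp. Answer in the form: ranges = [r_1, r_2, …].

ranges = [3.9144, 0.6928, 1.2000]

beam 1: φ=-90°, α=330°
  d=(0.8660,-0.5000)  start (4,5)  tX=0.4503 tY=0.8000  stride 1/|dx|=1.1547 1/|dy|=2.0000
    cross x-line → (5,5), t=0.4503
    cross y-line → (5,4), t=0.8000
    cross x-line → (6,4), t=1.6050
    cross x-line → (7,4), t=2.7597
    cross y-line → (7,3), t=2.8000
    cross x-line → (8,3), t=3.9144 (wall)
  → r_1 = 3.9144
beam 2: φ=0°, α=60°
  d=(0.5000,0.8660)  start (4,5)  tX=0.7800 tY=0.6928  stride 1/|dx|=2.0000 1/|dy|=1.1547
    cross y-line → (4,6), t=0.6928 (wall)
  → r_2 = 0.6928
beam 3: φ=90°, α=150°
  d=(-0.8660,0.5000)  start (4,5)  tX=0.7044 tY=1.2000  stride 1/|dx|=1.1547 1/|dy|=2.0000
    cross x-line → (3,5), t=0.7044
    cross y-line → (3,6), t=1.2000 (wall)
  → r_3 = 1.2000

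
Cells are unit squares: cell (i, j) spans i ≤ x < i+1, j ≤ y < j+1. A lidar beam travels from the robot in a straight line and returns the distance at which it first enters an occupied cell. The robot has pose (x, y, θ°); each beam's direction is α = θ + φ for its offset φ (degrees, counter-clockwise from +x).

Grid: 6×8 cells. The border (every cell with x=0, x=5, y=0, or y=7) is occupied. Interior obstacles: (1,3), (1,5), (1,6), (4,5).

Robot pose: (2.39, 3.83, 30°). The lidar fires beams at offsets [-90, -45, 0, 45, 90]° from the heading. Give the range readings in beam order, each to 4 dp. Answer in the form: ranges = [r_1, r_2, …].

beam 1: φ=-90°, α=300°
  direction (0.5000, -0.8660); cell (2,3); t to first gridline: x 1.2200, y 0.9584 (then +2.0000 / +1.1547)
    (2,2) via y @ 0.9584
    (3,2) via x @ 1.2200
    (3,1) via y @ 2.1131
    (4,1) via x @ 3.2200
    (4,0) via y @ 3.2678  # hit
  → r_1 = 3.2678
beam 2: φ=-45°, α=345°
  direction (0.9659, -0.2588); cell (2,3); t to first gridline: x 0.6315, y 3.2069 (then +1.0353 / +3.8637)
    (3,3) via x @ 0.6315
    (4,3) via x @ 1.6668
    (5,3) via x @ 2.7021  # hit
  → r_2 = 2.7021
beam 3: φ=0°, α=30°
  direction (0.8660, 0.5000); cell (2,3); t to first gridline: x 0.7044, y 0.3400 (then +1.1547 / +2.0000)
    (2,4) via y @ 0.3400
    (3,4) via x @ 0.7044
    (4,4) via x @ 1.8591
    (4,5) via y @ 2.3400  # hit
  → r_3 = 2.3400
beam 4: φ=45°, α=75°
  direction (0.2588, 0.9659); cell (2,3); t to first gridline: x 2.3569, y 0.1760 (then +3.8637 / +1.0353)
    (2,4) via y @ 0.1760
    (2,5) via y @ 1.2113
    (2,6) via y @ 2.2465
    (3,6) via x @ 2.3569
    (3,7) via y @ 3.2818  # hit
  → r_4 = 3.2818
beam 5: φ=90°, α=120°
  direction (-0.5000, 0.8660); cell (2,3); t to first gridline: x 0.7800, y 0.1963 (then +2.0000 / +1.1547)
    (2,4) via y @ 0.1963
    (1,4) via x @ 0.7800
    (1,5) via y @ 1.3510  # hit
  → r_5 = 1.3510

ranges = [3.2678, 2.7021, 2.3400, 3.2818, 1.3510]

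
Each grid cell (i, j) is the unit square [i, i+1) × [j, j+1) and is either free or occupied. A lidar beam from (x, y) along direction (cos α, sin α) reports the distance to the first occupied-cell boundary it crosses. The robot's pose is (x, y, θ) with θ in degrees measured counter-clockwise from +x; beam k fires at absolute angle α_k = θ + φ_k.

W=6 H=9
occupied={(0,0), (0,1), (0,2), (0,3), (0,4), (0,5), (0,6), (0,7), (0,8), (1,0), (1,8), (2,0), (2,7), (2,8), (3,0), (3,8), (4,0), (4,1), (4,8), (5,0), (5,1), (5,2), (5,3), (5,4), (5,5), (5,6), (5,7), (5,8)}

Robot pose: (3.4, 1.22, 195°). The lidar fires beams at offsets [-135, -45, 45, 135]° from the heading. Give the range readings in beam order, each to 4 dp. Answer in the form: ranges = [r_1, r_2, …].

ranges = [3.2000, 2.7713, 0.2540, 0.4400]

beam 1: φ=-135°, α=60°
  d=(0.5000,0.8660)  start (3,1)  tX=1.2000 tY=0.9007  stride 1/|dx|=2.0000 1/|dy|=1.1547
    cross y-line → (3,2), t=0.9007
    cross x-line → (4,2), t=1.2000
    cross y-line → (4,3), t=2.0554
    cross x-line → (5,3), t=3.2000 (wall)
  → r_1 = 3.2000
beam 2: φ=-45°, α=150°
  d=(-0.8660,0.5000)  start (3,1)  tX=0.4619 tY=1.5600  stride 1/|dx|=1.1547 1/|dy|=2.0000
    cross x-line → (2,1), t=0.4619
    cross y-line → (2,2), t=1.5600
    cross x-line → (1,2), t=1.6166
    cross x-line → (0,2), t=2.7713 (wall)
  → r_2 = 2.7713
beam 3: φ=45°, α=240°
  d=(-0.5000,-0.8660)  start (3,1)  tX=0.8000 tY=0.2540  stride 1/|dx|=2.0000 1/|dy|=1.1547
    cross y-line → (3,0), t=0.2540 (wall)
  → r_3 = 0.2540
beam 4: φ=135°, α=330°
  d=(0.8660,-0.5000)  start (3,1)  tX=0.6928 tY=0.4400  stride 1/|dx|=1.1547 1/|dy|=2.0000
    cross y-line → (3,0), t=0.4400 (wall)
  → r_4 = 0.4400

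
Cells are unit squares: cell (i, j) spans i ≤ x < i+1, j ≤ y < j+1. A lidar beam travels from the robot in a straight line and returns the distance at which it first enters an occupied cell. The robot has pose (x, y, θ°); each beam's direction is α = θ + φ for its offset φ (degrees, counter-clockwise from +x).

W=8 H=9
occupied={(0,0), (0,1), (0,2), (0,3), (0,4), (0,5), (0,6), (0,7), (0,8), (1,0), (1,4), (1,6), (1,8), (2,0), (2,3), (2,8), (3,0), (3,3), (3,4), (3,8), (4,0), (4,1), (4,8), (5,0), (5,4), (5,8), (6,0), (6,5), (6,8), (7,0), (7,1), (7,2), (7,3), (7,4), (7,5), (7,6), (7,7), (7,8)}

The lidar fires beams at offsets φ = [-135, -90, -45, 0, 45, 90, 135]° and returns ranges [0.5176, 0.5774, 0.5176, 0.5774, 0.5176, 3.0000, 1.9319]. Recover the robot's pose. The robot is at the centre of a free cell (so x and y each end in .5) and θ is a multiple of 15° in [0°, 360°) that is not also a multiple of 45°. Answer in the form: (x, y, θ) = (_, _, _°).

(x, y, θ) = (6.5, 4.5, 150°)

The pose lattice has 34·16 = 544 candidates. Test each by forward raycasting.
  (6.5, 7.5, 105°): beam 1 = 0.5774 ≠ 0.5176 ✗
  (3.5, 2.5, 30°): beam 1 = 1.5529 ≠ 0.5176 ✗
  (4.5, 7.5, 255°): beam 1 = 0.5774 ≠ 0.5176 ✗
  …
  (6.5, 4.5, 150°): r_1=0.5176, r_2=0.5774, r_3=0.5176, r_4=0.5774, r_5=0.5176, r_6=3.0000, r_7=1.9319 — all match ✓
Unique over the lattice → pose = (6.5, 4.5, 150°).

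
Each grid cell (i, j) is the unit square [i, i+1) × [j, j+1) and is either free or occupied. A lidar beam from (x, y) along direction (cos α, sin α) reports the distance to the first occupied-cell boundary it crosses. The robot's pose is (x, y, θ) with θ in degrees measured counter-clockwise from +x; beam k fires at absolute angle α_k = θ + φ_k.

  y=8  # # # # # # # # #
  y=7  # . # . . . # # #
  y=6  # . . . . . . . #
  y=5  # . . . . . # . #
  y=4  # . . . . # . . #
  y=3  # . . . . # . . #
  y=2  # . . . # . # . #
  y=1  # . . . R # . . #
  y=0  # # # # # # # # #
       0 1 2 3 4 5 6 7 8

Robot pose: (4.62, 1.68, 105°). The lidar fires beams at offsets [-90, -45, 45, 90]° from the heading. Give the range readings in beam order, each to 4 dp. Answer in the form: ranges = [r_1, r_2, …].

ranges = [0.3934, 0.3695, 0.6400, 2.6273]

beam 1: φ=-90°, α=15°
  direction (0.9659, 0.2588); cell (4,1); t to first gridline: x 0.3934, y 1.2364 (then +1.0353 / +3.8637)
    (5,1) via x @ 0.3934  # hit
  → r_1 = 0.3934
beam 2: φ=-45°, α=60°
  direction (0.5000, 0.8660); cell (4,1); t to first gridline: x 0.7600, y 0.3695 (then +2.0000 / +1.1547)
    (4,2) via y @ 0.3695  # hit
  → r_2 = 0.3695
beam 3: φ=45°, α=150°
  direction (-0.8660, 0.5000); cell (4,1); t to first gridline: x 0.7159, y 0.6400 (then +1.1547 / +2.0000)
    (4,2) via y @ 0.6400  # hit
  → r_3 = 0.6400
beam 4: φ=90°, α=195°
  direction (-0.9659, -0.2588); cell (4,1); t to first gridline: x 0.6419, y 2.6273 (then +1.0353 / +3.8637)
    (3,1) via x @ 0.6419
    (2,1) via x @ 1.6771
    (2,0) via y @ 2.6273  # hit
  → r_4 = 2.6273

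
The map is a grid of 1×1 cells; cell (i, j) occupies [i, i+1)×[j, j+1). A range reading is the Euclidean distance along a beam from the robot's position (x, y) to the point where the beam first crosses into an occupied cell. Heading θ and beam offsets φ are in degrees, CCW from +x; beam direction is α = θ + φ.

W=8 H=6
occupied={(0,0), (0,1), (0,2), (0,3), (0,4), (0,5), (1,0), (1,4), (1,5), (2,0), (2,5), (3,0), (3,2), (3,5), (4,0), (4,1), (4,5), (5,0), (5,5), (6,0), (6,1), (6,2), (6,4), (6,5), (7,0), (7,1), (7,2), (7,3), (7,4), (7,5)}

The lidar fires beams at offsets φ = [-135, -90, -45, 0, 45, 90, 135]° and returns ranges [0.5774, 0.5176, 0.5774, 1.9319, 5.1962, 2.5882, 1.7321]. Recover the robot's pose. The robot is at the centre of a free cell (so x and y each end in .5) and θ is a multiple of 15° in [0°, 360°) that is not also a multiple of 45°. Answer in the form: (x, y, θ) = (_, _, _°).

(x, y, θ) = (5.5, 4.5, 165°)

Enumerate (i+0.5, j+0.5, θ) over the 18 free cells and 16 admissible headings. For each, cast all 7 beams and compare to the given ranges.
  (3.5, 3.5, 150°): beam 1 = 2.5882 ≠ 0.5774 ✗
  (1.5, 1.5, 240°): beam 1 = 1.9319 ≠ 0.5774 ✗
  (2.5, 3.5, 345°): beam 1 = 1.7321 ≠ 0.5774 ✗
  …
  (5.5, 4.5, 165°): r_1=0.5774, r_2=0.5176, r_3=0.5774, r_4=1.9319, r_5=5.1962, r_6=2.5882, r_7=1.7321 — all match ✓
Only this pose fits every beam.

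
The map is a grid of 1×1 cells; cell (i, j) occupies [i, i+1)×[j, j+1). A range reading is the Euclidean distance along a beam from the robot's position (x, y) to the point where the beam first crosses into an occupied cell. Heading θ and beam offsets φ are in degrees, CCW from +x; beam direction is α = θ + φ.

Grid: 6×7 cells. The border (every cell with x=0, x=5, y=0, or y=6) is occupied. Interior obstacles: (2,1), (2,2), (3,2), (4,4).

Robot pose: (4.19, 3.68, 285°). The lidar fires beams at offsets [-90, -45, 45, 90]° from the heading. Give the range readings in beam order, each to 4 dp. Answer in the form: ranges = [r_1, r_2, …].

ranges = [3.3025, 0.7852, 0.9353, 0.8386]

beam 1: φ=-90°, α=195°
  dir = (cos 195°, sin 195°) = (-0.9659, -0.2588); from cell (4,3)
  next x-line at t=0.1967, next y-line at t=2.6273; Δt_x=1.0353, Δt_y=3.8637
    x: enter (3,3) at t=0.1967
    x: enter (2,3) at t=1.2320
    x: enter (1,3) at t=2.2673
    y: enter (1,2) at t=2.6273
    x: enter (0,2) at t=3.3025 ← occupied
  → r_1 = 3.3025
beam 2: φ=-45°, α=240°
  dir = (cos 240°, sin 240°) = (-0.5000, -0.8660); from cell (4,3)
  next x-line at t=0.3800, next y-line at t=0.7852; Δt_x=2.0000, Δt_y=1.1547
    x: enter (3,3) at t=0.3800
    y: enter (3,2) at t=0.7852 ← occupied
  → r_2 = 0.7852
beam 3: φ=45°, α=330°
  dir = (cos 330°, sin 330°) = (0.8660, -0.5000); from cell (4,3)
  next x-line at t=0.9353, next y-line at t=1.3600; Δt_x=1.1547, Δt_y=2.0000
    x: enter (5,3) at t=0.9353 ← occupied
  → r_3 = 0.9353
beam 4: φ=90°, α=15°
  dir = (cos 15°, sin 15°) = (0.9659, 0.2588); from cell (4,3)
  next x-line at t=0.8386, next y-line at t=1.2364; Δt_x=1.0353, Δt_y=3.8637
    x: enter (5,3) at t=0.8386 ← occupied
  → r_4 = 0.8386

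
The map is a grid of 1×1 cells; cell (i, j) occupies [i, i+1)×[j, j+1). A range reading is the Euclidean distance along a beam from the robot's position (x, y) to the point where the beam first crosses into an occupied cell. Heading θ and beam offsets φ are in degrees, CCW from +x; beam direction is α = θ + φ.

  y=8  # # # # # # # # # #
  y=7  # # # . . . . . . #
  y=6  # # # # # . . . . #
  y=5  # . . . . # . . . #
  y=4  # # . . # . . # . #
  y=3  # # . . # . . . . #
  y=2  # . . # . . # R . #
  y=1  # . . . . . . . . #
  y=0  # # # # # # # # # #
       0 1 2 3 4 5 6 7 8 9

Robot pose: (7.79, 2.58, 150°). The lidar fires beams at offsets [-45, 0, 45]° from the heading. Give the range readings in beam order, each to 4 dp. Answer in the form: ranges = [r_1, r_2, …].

ranges = [1.4701, 3.2216, 0.8179]

beam 1: φ=-45°, α=105°
  dir = (cos 105°, sin 105°) = (-0.2588, 0.9659); from cell (7,2)
  next x-line at t=3.0523, next y-line at t=0.4348; Δt_x=3.8637, Δt_y=1.0353
    y: enter (7,3) at t=0.4348
    y: enter (7,4) at t=1.4701 ← occupied
  → r_1 = 1.4701
beam 2: φ=0°, α=150°
  dir = (cos 150°, sin 150°) = (-0.8660, 0.5000); from cell (7,2)
  next x-line at t=0.9122, next y-line at t=0.8400; Δt_x=1.1547, Δt_y=2.0000
    y: enter (7,3) at t=0.8400
    x: enter (6,3) at t=0.9122
    x: enter (5,3) at t=2.0669
    y: enter (5,4) at t=2.8400
    x: enter (4,4) at t=3.2216 ← occupied
  → r_2 = 3.2216
beam 3: φ=45°, α=195°
  dir = (cos 195°, sin 195°) = (-0.9659, -0.2588); from cell (7,2)
  next x-line at t=0.8179, next y-line at t=2.2409; Δt_x=1.0353, Δt_y=3.8637
    x: enter (6,2) at t=0.8179 ← occupied
  → r_3 = 0.8179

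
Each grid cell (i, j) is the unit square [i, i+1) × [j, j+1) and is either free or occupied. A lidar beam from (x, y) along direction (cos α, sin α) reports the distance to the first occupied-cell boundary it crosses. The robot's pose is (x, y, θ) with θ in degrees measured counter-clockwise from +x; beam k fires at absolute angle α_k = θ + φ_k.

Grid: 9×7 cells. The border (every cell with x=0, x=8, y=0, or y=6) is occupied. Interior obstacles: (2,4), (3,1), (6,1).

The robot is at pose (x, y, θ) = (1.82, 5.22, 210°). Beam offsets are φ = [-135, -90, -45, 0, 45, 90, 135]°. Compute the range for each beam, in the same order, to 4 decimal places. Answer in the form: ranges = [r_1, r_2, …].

beam 1: φ=-135°, α=75°
  cosα=0.2588 sinα=0.9659 | (1,5) | tMaxX 0.6955 tMaxY 0.8075 | tΔX 3.8637 tΔY 1.0353
    t=0.6955 [x] (2,5)
    t=0.8075 [y] (2,6) — stop
  → r_1 = 0.8075
beam 2: φ=-90°, α=120°
  cosα=-0.5000 sinα=0.8660 | (1,5) | tMaxX 1.6400 tMaxY 0.9007 | tΔX 2.0000 tΔY 1.1547
    t=0.9007 [y] (1,6) — stop
  → r_2 = 0.9007
beam 3: φ=-45°, α=165°
  cosα=-0.9659 sinα=0.2588 | (1,5) | tMaxX 0.8489 tMaxY 3.0137 | tΔX 1.0353 tΔY 3.8637
    t=0.8489 [x] (0,5) — stop
  → r_3 = 0.8489
beam 4: φ=0°, α=210°
  cosα=-0.8660 sinα=-0.5000 | (1,5) | tMaxX 0.9469 tMaxY 0.4400 | tΔX 1.1547 tΔY 2.0000
    t=0.4400 [y] (1,4)
    t=0.9469 [x] (0,4) — stop
  → r_4 = 0.9469
beam 5: φ=45°, α=255°
  cosα=-0.2588 sinα=-0.9659 | (1,5) | tMaxX 3.1682 tMaxY 0.2278 | tΔX 3.8637 tΔY 1.0353
    t=0.2278 [y] (1,4)
    t=1.2630 [y] (1,3)
    t=2.2983 [y] (1,2)
    t=3.1682 [x] (0,2) — stop
  → r_5 = 3.1682
beam 6: φ=90°, α=300°
  cosα=0.5000 sinα=-0.8660 | (1,5) | tMaxX 0.3600 tMaxY 0.2540 | tΔX 2.0000 tΔY 1.1547
    t=0.2540 [y] (1,4)
    t=0.3600 [x] (2,4) — stop
  → r_6 = 0.3600
beam 7: φ=135°, α=345°
  cosα=0.9659 sinα=-0.2588 | (1,5) | tMaxX 0.1863 tMaxY 0.8500 | tΔX 1.0353 tΔY 3.8637
    t=0.1863 [x] (2,5)
    t=0.8500 [y] (2,4) — stop
  → r_7 = 0.8500

ranges = [0.8075, 0.9007, 0.8489, 0.9469, 3.1682, 0.3600, 0.8500]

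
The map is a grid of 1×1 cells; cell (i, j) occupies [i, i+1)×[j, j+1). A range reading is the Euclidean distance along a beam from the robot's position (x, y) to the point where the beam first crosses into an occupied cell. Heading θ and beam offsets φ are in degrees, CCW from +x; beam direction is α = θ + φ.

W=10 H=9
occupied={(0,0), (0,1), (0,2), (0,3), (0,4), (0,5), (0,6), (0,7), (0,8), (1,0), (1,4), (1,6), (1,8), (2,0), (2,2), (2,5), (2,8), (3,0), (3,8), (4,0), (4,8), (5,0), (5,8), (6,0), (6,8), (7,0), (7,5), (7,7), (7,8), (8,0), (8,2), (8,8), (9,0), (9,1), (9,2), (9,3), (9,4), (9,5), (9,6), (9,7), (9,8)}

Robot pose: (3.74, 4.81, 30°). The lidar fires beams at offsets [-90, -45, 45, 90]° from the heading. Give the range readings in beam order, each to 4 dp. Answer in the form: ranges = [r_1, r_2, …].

beam 1: φ=-90°, α=300°
  dir = (cos 300°, sin 300°) = (0.5000, -0.8660); from cell (3,4)
  next x-line at t=0.5200, next y-line at t=0.9353; Δt_x=2.0000, Δt_y=1.1547
    x: enter (4,4) at t=0.5200
    y: enter (4,3) at t=0.9353
    y: enter (4,2) at t=2.0900
    x: enter (5,2) at t=2.5200
    y: enter (5,1) at t=3.2447
    y: enter (5,0) at t=4.3994 ← occupied
  → r_1 = 4.3994
beam 2: φ=-45°, α=345°
  dir = (cos 345°, sin 345°) = (0.9659, -0.2588); from cell (3,4)
  next x-line at t=0.2692, next y-line at t=3.1296; Δt_x=1.0353, Δt_y=3.8637
    x: enter (4,4) at t=0.2692
    x: enter (5,4) at t=1.3044
    x: enter (6,4) at t=2.3397
    y: enter (6,3) at t=3.1296
    x: enter (7,3) at t=3.3750
    x: enter (8,3) at t=4.4103
    x: enter (9,3) at t=5.4456 ← occupied
  → r_2 = 5.4456
beam 3: φ=45°, α=75°
  dir = (cos 75°, sin 75°) = (0.2588, 0.9659); from cell (3,4)
  next x-line at t=1.0046, next y-line at t=0.1967; Δt_x=3.8637, Δt_y=1.0353
    y: enter (3,5) at t=0.1967
    x: enter (4,5) at t=1.0046
    y: enter (4,6) at t=1.2320
    y: enter (4,7) at t=2.2673
    y: enter (4,8) at t=3.3025 ← occupied
  → r_3 = 3.3025
beam 4: φ=90°, α=120°
  dir = (cos 120°, sin 120°) = (-0.5000, 0.8660); from cell (3,4)
  next x-line at t=1.4800, next y-line at t=0.2194; Δt_x=2.0000, Δt_y=1.1547
    y: enter (3,5) at t=0.2194
    y: enter (3,6) at t=1.3741
    x: enter (2,6) at t=1.4800
    y: enter (2,7) at t=2.5288
    x: enter (1,7) at t=3.4800
    y: enter (1,8) at t=3.6835 ← occupied
  → r_4 = 3.6835

ranges = [4.3994, 5.4456, 3.3025, 3.6835]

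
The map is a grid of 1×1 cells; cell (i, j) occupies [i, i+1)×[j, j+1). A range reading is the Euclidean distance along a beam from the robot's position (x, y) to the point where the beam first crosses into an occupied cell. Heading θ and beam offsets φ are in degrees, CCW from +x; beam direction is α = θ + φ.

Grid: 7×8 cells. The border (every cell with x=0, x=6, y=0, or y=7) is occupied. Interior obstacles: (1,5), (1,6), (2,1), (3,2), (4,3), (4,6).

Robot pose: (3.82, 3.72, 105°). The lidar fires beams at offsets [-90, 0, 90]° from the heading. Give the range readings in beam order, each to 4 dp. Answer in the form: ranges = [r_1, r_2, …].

ranges = [0.1863, 3.3957, 2.9195]

beam 1: φ=-90°, α=15°
  direction (0.9659, 0.2588); cell (3,3); t to first gridline: x 0.1863, y 1.0818 (then +1.0353 / +3.8637)
    (4,3) via x @ 0.1863  # hit
  → r_1 = 0.1863
beam 2: φ=0°, α=105°
  direction (-0.2588, 0.9659); cell (3,3); t to first gridline: x 3.1682, y 0.2899 (then +3.8637 / +1.0353)
    (3,4) via y @ 0.2899
    (3,5) via y @ 1.3252
    (3,6) via y @ 2.3604
    (2,6) via x @ 3.1682
    (2,7) via y @ 3.3957  # hit
  → r_2 = 3.3957
beam 3: φ=90°, α=195°
  direction (-0.9659, -0.2588); cell (3,3); t to first gridline: x 0.8489, y 2.7819 (then +1.0353 / +3.8637)
    (2,3) via x @ 0.8489
    (1,3) via x @ 1.8842
    (1,2) via y @ 2.7819
    (0,2) via x @ 2.9195  # hit
  → r_3 = 2.9195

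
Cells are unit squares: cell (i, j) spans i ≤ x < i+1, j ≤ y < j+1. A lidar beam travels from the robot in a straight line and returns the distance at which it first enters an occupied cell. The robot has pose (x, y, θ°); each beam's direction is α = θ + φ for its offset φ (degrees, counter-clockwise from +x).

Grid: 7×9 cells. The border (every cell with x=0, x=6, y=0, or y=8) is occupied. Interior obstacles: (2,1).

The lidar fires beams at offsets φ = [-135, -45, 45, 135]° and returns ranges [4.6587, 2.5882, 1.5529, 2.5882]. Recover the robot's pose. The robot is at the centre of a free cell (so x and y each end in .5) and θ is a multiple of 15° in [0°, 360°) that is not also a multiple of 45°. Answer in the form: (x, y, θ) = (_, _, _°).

(x, y, θ) = (3.5, 6.5, 30°)

Enumerate (i+0.5, j+0.5, θ) over the 34 free cells and 16 admissible headings. For each, cast all 4 beams and compare to the given ranges.
  (2.5, 3.5, 30°): beam 1 = 1.5529 ≠ 4.6587 ✗
  (4.5, 1.5, 255°): beam 1 = 7.0000 ≠ 4.6587 ✗
  (2.5, 2.5, 105°): beam 1 = 3.0000 ≠ 4.6587 ✗
  …
  (3.5, 6.5, 30°): r_1=4.6587, r_2=2.5882, r_3=1.5529, r_4=2.5882 — all match ✓
Only this pose fits every beam.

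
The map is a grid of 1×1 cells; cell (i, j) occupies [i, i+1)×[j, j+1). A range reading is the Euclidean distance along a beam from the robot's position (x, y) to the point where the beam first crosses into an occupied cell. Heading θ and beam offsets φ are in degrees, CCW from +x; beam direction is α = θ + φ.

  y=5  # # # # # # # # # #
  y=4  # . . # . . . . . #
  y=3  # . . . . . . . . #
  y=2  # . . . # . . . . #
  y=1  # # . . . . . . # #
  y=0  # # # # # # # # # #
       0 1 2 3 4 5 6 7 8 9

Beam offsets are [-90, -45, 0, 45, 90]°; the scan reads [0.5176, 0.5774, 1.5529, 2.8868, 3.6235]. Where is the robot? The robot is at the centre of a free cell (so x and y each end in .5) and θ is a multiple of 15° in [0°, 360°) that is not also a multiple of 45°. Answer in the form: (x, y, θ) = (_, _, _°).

The pose lattice has 28·16 = 448 candidates. Test each by forward raycasting.
  (4.5, 1.5, 30°): beam 1 = 0.5774 ≠ 0.5176 ✗
  (1.5, 3.5, 210°): beam 1 = 1.0000 ≠ 0.5176 ✗
  (3.5, 2.5, 330°): beam 1 = 1.7321 ≠ 0.5176 ✗
  …
  (6.5, 1.5, 345°): r_1=0.5176, r_2=0.5774, r_3=1.5529, r_4=2.8868, r_5=3.6235 — all match ✓
Only this pose fits every beam.

(x, y, θ) = (6.5, 1.5, 345°)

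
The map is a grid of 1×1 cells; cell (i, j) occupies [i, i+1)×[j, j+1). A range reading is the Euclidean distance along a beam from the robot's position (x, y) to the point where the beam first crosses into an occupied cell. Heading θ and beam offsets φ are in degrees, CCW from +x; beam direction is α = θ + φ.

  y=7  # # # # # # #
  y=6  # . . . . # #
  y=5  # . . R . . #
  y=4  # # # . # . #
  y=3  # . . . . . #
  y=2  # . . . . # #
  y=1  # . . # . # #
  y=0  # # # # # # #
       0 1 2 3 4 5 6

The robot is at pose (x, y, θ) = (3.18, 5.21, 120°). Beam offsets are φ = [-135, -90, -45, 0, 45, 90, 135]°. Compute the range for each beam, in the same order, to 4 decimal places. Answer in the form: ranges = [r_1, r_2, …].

ranges = [0.8489, 2.1016, 1.8531, 2.0669, 2.2569, 0.4200, 0.6955]

beam 1: φ=-135°, α=345°
  cosα=0.9659 sinα=-0.2588 | (3,5) | tMaxX 0.8489 tMaxY 0.8114 | tΔX 1.0353 tΔY 3.8637
    t=0.8114 [y] (3,4)
    t=0.8489 [x] (4,4) — stop
  → r_1 = 0.8489
beam 2: φ=-90°, α=30°
  cosα=0.8660 sinα=0.5000 | (3,5) | tMaxX 0.9469 tMaxY 1.5800 | tΔX 1.1547 tΔY 2.0000
    t=0.9469 [x] (4,5)
    t=1.5800 [y] (4,6)
    t=2.1016 [x] (5,6) — stop
  → r_2 = 2.1016
beam 3: φ=-45°, α=75°
  cosα=0.2588 sinα=0.9659 | (3,5) | tMaxX 3.1682 tMaxY 0.8179 | tΔX 3.8637 tΔY 1.0353
    t=0.8179 [y] (3,6)
    t=1.8531 [y] (3,7) — stop
  → r_3 = 1.8531
beam 4: φ=0°, α=120°
  cosα=-0.5000 sinα=0.8660 | (3,5) | tMaxX 0.3600 tMaxY 0.9122 | tΔX 2.0000 tΔY 1.1547
    t=0.3600 [x] (2,5)
    t=0.9122 [y] (2,6)
    t=2.0669 [y] (2,7) — stop
  → r_4 = 2.0669
beam 5: φ=45°, α=165°
  cosα=-0.9659 sinα=0.2588 | (3,5) | tMaxX 0.1863 tMaxY 3.0523 | tΔX 1.0353 tΔY 3.8637
    t=0.1863 [x] (2,5)
    t=1.2216 [x] (1,5)
    t=2.2569 [x] (0,5) — stop
  → r_5 = 2.2569
beam 6: φ=90°, α=210°
  cosα=-0.8660 sinα=-0.5000 | (3,5) | tMaxX 0.2078 tMaxY 0.4200 | tΔX 1.1547 tΔY 2.0000
    t=0.2078 [x] (2,5)
    t=0.4200 [y] (2,4) — stop
  → r_6 = 0.4200
beam 7: φ=135°, α=255°
  cosα=-0.2588 sinα=-0.9659 | (3,5) | tMaxX 0.6955 tMaxY 0.2174 | tΔX 3.8637 tΔY 1.0353
    t=0.2174 [y] (3,4)
    t=0.6955 [x] (2,4) — stop
  → r_7 = 0.6955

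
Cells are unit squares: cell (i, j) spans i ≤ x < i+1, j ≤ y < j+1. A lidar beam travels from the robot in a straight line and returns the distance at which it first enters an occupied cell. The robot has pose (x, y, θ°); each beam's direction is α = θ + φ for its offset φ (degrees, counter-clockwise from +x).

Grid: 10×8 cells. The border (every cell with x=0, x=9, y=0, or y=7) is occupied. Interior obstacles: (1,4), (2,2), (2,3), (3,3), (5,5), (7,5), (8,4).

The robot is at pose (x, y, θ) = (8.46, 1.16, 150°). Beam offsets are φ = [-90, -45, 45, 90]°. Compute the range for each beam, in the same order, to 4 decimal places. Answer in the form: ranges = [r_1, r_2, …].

ranges = [1.0800, 3.9755, 0.6182, 0.1848]

beam 1: φ=-90°, α=60°
  d=(0.5000,0.8660)  start (8,1)  tX=1.0800 tY=0.9699  stride 1/|dx|=2.0000 1/|dy|=1.1547
    cross y-line → (8,2), t=0.9699
    cross x-line → (9,2), t=1.0800 (wall)
  → r_1 = 1.0800
beam 2: φ=-45°, α=105°
  d=(-0.2588,0.9659)  start (8,1)  tX=1.7773 tY=0.8696  stride 1/|dx|=3.8637 1/|dy|=1.0353
    cross y-line → (8,2), t=0.8696
    cross x-line → (7,2), t=1.7773
    cross y-line → (7,3), t=1.9049
    cross y-line → (7,4), t=2.9402
    cross y-line → (7,5), t=3.9755 (wall)
  → r_2 = 3.9755
beam 3: φ=45°, α=195°
  d=(-0.9659,-0.2588)  start (8,1)  tX=0.4762 tY=0.6182  stride 1/|dx|=1.0353 1/|dy|=3.8637
    cross x-line → (7,1), t=0.4762
    cross y-line → (7,0), t=0.6182 (wall)
  → r_3 = 0.6182
beam 4: φ=90°, α=240°
  d=(-0.5000,-0.8660)  start (8,1)  tX=0.9200 tY=0.1848  stride 1/|dx|=2.0000 1/|dy|=1.1547
    cross y-line → (8,0), t=0.1848 (wall)
  → r_4 = 0.1848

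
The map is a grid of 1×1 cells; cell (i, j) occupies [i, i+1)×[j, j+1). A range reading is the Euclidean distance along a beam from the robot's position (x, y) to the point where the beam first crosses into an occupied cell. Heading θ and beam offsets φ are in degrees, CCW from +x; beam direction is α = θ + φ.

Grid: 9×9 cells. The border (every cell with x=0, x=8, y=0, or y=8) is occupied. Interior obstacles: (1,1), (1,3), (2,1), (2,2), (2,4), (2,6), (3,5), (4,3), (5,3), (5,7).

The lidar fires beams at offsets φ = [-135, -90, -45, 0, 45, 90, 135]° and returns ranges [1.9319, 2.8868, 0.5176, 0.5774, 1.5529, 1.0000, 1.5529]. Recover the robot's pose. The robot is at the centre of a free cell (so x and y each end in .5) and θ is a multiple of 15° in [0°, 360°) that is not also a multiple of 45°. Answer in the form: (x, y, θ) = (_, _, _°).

Enumerate (i+0.5, j+0.5, θ) over the 39 free cells and 16 admissible headings. For each, cast all 7 beams and compare to the given ranges.
  (7.5, 7.5, 285°): beam 1 = 1.0000 ≠ 1.9319 ✗
  (3.5, 6.5, 285°): beam 1 = 0.5774 ≠ 1.9319 ✗
  (4.5, 2.5, 30°): beam 1 = 1.5529 ≠ 1.9319 ✗
  …
  (3.5, 3.5, 30°): r_1=1.9319, r_2=2.8868, r_3=0.5176, r_4=0.5774, r_5=1.5529, r_6=1.0000, r_7=1.5529 — all match ✓
Only this pose fits every beam.

(x, y, θ) = (3.5, 3.5, 30°)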